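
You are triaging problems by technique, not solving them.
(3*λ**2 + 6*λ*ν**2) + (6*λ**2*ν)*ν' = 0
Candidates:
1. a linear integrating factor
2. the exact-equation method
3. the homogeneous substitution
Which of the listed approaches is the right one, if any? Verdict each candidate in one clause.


Technique: the exact-equation method — the mixed-partials test passes for 3*λ**2 + 6*λ*ν**2 and 6*λ**2*ν, so a potential function exists as presented.
- a linear integrating factor — a nonlinear term in the unknown puts this outside the integrating-factor template.
- the exact-equation method: yes, a natural case for it.
- the homogeneous substitution: the slope is not a function of the ratio of the variables alone.


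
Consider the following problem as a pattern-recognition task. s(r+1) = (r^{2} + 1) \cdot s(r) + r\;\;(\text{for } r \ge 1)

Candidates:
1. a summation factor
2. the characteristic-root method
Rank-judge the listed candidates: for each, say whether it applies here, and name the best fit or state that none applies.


Technique: a summation factor — because the multiplier r^{2} + 1 is index-dependent, divide through by its running product and sum the resulting differences.
- a summation factor — yes — fits the structure here.
- the characteristic-root method: an index-dependent weight blocks the pure exponential ansatz.


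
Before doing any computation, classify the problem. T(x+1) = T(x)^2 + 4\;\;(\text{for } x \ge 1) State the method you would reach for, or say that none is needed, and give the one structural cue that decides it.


Best approach: no special technique — the unknown enters the rule nonlinearly, not as a weighted sum — no linear method is even well-posed.


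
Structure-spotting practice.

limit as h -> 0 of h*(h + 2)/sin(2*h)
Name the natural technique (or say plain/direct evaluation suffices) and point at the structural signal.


Diagnosis: l'Hôpital's rule (0/0) — numerator and denominator both vanish at 0 — a genuine 0/0 form, which is exactly when l'Hôpital applies. Expanding numerator and denominator to first order gives the same value — the rule automates exactly that.


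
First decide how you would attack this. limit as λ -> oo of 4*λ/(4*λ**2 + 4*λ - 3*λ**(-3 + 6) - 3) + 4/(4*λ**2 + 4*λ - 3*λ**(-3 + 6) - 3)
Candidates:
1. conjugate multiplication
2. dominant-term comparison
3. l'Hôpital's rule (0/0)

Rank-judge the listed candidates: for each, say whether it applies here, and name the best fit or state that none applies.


Method: dominant-term comparison — divide by the highest power of λ present: lower-order terms vanish and the dominant ratio remains.
- conjugate multiplication — rationalization has no target — no divergent radical difference appears.
- dominant-term comparison: yes, a natural case for it.
- l'Hôpital's rule (0/0) — as a single quotient the expression runs to ∞/∞ at the limit point — an at-infinity form of the rule would apply, though the leading-growth comparison is the direct reading.


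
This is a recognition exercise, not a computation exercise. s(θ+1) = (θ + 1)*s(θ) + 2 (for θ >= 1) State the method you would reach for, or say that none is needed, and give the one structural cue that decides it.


Method: a summation factor — first-order, linear, moving coefficient θ + 1: the discrete analogue of an integrating factor handles it.


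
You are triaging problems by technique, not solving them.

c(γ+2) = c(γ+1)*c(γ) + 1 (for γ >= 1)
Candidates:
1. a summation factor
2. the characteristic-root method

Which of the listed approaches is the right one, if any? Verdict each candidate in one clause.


Diagnosis: no special technique — the update rule curves (it is not linear in the unknown sequence), so no superposition-based closed form attaches — iterate or study it directly.
- a summation factor — the recursion is nonlinear — outside the first-order linear family a summation factor addresses.
- the characteristic-root method: the recursion is nonlinear in the sequence values, so no linear-modes ansatz applies.


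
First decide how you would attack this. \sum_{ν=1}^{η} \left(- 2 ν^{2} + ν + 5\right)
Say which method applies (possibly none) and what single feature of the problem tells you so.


Method: no special technique — nothing telescopes and nothing is geometric; polynomial terms in ν sum term by term.


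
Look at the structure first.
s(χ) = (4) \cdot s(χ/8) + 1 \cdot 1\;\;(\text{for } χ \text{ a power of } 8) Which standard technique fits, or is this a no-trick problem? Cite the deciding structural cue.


Best approach: the master substitution — the argument contracts 8-fold per step: reindex χ exponentially and solve the linear recurrence in the new index.


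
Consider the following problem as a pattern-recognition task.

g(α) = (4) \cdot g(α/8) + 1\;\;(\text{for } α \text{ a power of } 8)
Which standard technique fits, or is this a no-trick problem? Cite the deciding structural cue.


Best approach: the master substitution — treat m = log base 8 of α as the new clock: one recursion step advances m by one while α scales by 8.


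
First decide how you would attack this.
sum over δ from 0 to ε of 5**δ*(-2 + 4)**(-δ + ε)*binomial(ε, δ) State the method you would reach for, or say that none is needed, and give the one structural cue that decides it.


Verdict: the binomial theorem — terms weighting binomial(ε, δ) against matched powers of 5 and (-2 + 4) reassemble into (5 + (-2 + 4))^ε by the binomial theorem.


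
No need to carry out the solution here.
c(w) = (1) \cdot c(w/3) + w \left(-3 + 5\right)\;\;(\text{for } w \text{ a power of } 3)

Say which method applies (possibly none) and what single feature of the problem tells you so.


Method: the master substitution — the argument contracts 3-fold per step: reindex w exponentially and solve the linear recurrence in the new index.


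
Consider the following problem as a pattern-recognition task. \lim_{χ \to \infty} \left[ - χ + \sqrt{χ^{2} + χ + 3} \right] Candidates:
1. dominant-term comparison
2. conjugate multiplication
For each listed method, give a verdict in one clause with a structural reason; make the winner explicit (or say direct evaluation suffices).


Method: conjugate multiplication — \sqrt{χ^{2} + χ + 3} and χ both blow up, but their difference is tame once the conjugate rationalizes it.
- dominant-term comparison: no dominant power emerges to decide the limit by degree comparison.
- conjugate multiplication — applicable, and directly so.


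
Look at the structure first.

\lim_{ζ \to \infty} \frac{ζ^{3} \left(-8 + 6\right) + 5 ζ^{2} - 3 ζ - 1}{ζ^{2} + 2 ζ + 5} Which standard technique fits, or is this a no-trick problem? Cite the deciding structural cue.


Method: dominant-term comparison — divide through by the highest power of ζ; every lower-order term dies and the dominant terms decide the limit. As a single quotient, the ∞/∞ shape would yield to repeated differentiation as well — the growth comparison gets there in one look.


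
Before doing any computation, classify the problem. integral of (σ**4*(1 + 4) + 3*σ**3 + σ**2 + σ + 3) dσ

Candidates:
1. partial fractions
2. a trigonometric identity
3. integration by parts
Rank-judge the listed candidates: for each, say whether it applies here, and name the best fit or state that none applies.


Technique: no special technique — nothing composite, nothing rational, nothing trigonometric — each constant-multiple power of σ integrates by the power rule alone.
- partial fractions: there is no rational-function structure to decompose.
- a trigonometric identity: with no trigonometric functions present, identity rewriting has no target.
- integration by parts — parts would only shuffle a directly integrable integrand.


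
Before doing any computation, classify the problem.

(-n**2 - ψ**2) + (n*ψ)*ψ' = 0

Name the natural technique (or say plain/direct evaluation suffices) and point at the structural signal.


Best approach: the homogeneous substitution — the slope's numerator and denominator have matching total degree, so it depends only on ψ/n and the ratio substitution collapses it. Rearranged, this also fits the Bernoulli template directly; the homogeneous substitution reads the structure without the rearrangement.


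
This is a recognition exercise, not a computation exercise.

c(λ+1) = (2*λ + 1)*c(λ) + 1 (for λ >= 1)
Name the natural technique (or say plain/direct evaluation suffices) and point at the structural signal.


Method: a summation factor — one-term recursion with variable weight 2*λ + 1 is solved by product normalization, not by root-finding.


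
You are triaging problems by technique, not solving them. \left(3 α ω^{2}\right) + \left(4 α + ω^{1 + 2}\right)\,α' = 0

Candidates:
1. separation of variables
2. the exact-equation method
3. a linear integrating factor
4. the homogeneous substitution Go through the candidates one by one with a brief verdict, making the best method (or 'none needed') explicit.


Diagnosis: the exact-equation method — equality of cross partials is the green light — assemble the potential function term by term.
- separation of variables — no division isolates the independent variable from the unknown.
- the exact-equation method — yes, a natural case for it.
- a linear integrating factor — a nonlinear term in the unknown puts this outside the integrating-factor template.
- the homogeneous substitution — rescaling both variables together changes the slope, so no ratio substitution collapses it.


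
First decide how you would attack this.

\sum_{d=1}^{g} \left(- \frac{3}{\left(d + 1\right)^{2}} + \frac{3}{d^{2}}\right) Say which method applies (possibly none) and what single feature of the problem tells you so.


Method: telescoping — each term adds \frac{3}{d^{2}} and subtracts the same expression advanced one index; that subtracted piece cancels against the next term's added copy — only the boundary terms survive.


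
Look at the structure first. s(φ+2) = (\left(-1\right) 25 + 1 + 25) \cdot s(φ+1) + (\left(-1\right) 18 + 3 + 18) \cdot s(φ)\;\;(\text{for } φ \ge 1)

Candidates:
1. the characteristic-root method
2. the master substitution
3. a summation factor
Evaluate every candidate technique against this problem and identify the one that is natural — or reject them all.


Method: the characteristic-root method — no index-dependence in the weights and nothing inhomogeneous: classic characteristic-equation setup.
- the characteristic-root method — a fit — the right tool for this form.
- the master substitution: there is no divide-the-index recursive argument.
- a summation factor: a summation factor telescopes one-step recursions; this one carries higher-order memory.


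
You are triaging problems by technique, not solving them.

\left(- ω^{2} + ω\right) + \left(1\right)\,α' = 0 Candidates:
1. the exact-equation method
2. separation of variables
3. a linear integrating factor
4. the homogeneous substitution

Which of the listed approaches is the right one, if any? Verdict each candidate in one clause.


Method: no special technique — with α absent the equation is not coupled at all: direct integration in ω.
- the exact-equation method: the unknown never enters the equation — exactness holds emptily, with nothing for the method to add.
- separation of variables: with no unknown in the slope, separating variables is a formality — the equation integrates directly.
- a linear integrating factor: the linear template holds only trivially here (the unknown is absent, so the coefficient is zero) — the method is not the natural label.
- the homogeneous substitution — the ratio of the variables does not determine the slope.


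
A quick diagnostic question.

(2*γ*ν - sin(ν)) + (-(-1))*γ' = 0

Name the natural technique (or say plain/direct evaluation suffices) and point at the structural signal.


Diagnosis: a linear integrating factor — linear in the unknown with genuine forcing: multiply through by the exponential of the integrated coefficient and the left side closes into one derivative.


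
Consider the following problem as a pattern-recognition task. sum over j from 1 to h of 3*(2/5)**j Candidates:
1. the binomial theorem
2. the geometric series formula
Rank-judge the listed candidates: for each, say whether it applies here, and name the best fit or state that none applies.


Verdict: the geometric series formula — term-over-term division gives 2/5 every time — index-free ratio, geometric sum formula applies.
- the binomial theorem: the terms do not reassemble into a binomial power.
- the geometric series formula: yes, a natural case for it.


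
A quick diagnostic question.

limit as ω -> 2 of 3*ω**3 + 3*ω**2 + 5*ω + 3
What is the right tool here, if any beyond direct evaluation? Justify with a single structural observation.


Method: no special technique — no vanishing denominator and no indeterminate clash at the point — evaluation is immediate.


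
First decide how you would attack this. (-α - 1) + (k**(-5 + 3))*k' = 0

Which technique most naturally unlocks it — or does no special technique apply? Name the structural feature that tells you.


Best approach: separation of variables — one side of the product carries the independent variable, the other the unknown — the textbook separation shape. The equation is exact as it stands too — a potential function exists — though separation reads the split structure directly.


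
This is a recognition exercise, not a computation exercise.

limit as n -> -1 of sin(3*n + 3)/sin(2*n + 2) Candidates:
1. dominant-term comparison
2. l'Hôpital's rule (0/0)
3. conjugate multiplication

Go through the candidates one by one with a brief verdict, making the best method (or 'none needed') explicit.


Verdict: l'Hôpital's rule (0/0) — substituting -1 gives 0 over 0; differentiate top and bottom once and re-evaluate. Expanding numerator and denominator to first order gives the same value — the rule automates exactly that.
- dominant-term comparison: this limit is not decided by comparing leading-term growth at infinity.
- l'Hôpital's rule (0/0): yes, a natural case for it.
- conjugate multiplication — rationalization has no target — no divergent radical difference appears.


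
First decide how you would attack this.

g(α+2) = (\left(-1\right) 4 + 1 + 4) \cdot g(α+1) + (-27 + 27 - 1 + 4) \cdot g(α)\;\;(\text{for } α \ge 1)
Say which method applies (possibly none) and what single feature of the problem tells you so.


Diagnosis: the characteristic-root method — the recurrence is linear and homogeneous with constant coefficients, so the ansatz r^α turns it into a polynomial equation for r.


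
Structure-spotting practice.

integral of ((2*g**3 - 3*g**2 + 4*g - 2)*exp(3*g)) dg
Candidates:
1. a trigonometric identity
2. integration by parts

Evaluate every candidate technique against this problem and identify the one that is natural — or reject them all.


Best approach: integration by parts — a polynomial factor 2*g**3 - 3*g**2 + 4*g - 2 multiplies exp(3*g); differentiating 2*g**3 - 3*g**2 + 4*g - 2 lowers its degree while exp(3*g) integrates cleanly, so parts wins.
- a trigonometric identity — no sine or cosine appears, so there is nothing for a trigonometric identity to act on.
- integration by parts — yes, a natural case for it.


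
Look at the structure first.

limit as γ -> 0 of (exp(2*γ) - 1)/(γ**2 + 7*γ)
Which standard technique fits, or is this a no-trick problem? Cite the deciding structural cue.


Diagnosis: l'Hôpital's rule (0/0) — plug in 0: top and bottom both hit zero, so differentiate each and retry. The standard small-argument limits would also carry it; the rule is the systematic route.


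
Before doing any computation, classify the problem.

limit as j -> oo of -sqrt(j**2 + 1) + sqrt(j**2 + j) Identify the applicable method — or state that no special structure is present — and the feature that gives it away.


Diagnosis: conjugate multiplication — this difference gives up after one conjugate multiplication — the radical structure cancels against its conjugate.


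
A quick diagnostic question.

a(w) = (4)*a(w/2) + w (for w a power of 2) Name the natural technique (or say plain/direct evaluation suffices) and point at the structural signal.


Verdict: the master substitution — the argument w/2 divides the index by 2; the standard w = 2^m substitution converts it to a constant-shift recurrence.


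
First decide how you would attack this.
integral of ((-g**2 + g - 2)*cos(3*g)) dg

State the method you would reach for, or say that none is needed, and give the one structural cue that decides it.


Technique: integration by parts — a polynomial -g**2 + g - 2 against the kernel cos(3*g) is the signature bounded-ladder case for integration by parts.


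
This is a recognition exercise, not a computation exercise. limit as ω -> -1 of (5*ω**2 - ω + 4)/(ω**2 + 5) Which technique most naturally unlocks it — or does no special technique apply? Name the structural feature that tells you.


Best approach: no special technique — nothing blocks direct substitution at -1: plug in and finish.


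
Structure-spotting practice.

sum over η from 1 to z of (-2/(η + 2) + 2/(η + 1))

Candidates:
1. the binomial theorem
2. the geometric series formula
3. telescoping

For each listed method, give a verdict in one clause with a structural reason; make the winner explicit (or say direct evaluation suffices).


Technique: telescoping — the generic term is a one-step difference of 2/(η + 1), so partial sums shortcut to endpoint evaluation.
- the binomial theorem: no binomial coefficients pair with matched powers.
- the geometric series formula — the term-to-term ratio changes with the index, so the geometric formula cannot close it.
- telescoping: applies; the problem has the shape this method handles.


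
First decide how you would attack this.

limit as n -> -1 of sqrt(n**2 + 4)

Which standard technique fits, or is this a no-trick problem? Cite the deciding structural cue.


Best approach: no special technique — the expression is continuous at the evaluation point — substitute directly; no indeterminate form appears.


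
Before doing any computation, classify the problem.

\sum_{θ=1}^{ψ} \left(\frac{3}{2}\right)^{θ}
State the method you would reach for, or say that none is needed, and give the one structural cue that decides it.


Verdict: the geometric series formula — term-over-term division gives \frac{3}{2} every time — index-free ratio, geometric sum formula applies.


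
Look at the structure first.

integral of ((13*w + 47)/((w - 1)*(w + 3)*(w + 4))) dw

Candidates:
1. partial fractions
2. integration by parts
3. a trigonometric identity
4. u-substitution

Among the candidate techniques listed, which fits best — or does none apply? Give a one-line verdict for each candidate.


Diagnosis: partial fractions — a proper rational integrand whose denominator splits into simpler factors — decompose into partial fractions first.
- partial fractions: applies; the problem has the shape this method handles.
- integration by parts — no split into a nonconstant polynomial times one of the standard kernels — exp, sine, or cosine of a linear argument, or a logarithm — applies here.
- a trigonometric identity — no sine or cosine appears, so there is nothing for a trigonometric identity to act on.
- u-substitution — no subexpression of the integrand serves as a whole-integral substitution inner — individual terms may offer their own, but none carries its derivative as a factor of the full integrand; a working change of variable would have to be constructed from outside the expression.


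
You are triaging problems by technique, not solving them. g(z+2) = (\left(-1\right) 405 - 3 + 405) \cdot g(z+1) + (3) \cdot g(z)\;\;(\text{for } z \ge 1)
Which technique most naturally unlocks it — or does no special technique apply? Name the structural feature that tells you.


Best approach: the characteristic-root method — this is the constant-coefficient homogeneous case — the whole solution in z reduces to a polynomial's roots.


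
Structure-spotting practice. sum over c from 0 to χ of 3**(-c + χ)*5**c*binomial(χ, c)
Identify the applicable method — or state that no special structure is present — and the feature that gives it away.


Best approach: the binomial theorem — binomial(χ, c) weighting matched powers of 5 and 3 is the expanded form of (5 + 3)^χ — fold it back up.


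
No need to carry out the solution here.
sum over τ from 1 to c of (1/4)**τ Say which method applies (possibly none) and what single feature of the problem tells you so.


Diagnosis: the geometric series formula — consecutive terms stand in a fixed index-free ratio — the geometric sum formula closes it.


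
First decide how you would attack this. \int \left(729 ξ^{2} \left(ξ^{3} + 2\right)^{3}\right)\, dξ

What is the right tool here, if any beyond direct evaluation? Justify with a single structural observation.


Technique: u-substitution — collected, the integrand has one factor that is, up to a constant, the derivative of an inner expression the rest depends on — substitute for that inner expression. Multiplying out and using the power rule would succeed as well, just with far more bookkeeping.


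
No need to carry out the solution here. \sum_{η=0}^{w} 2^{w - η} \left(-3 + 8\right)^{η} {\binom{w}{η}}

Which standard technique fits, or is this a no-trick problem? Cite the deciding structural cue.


Diagnosis: the binomial theorem — {\binom{w}{η}} weighting matched powers of (-3 + 8) and 2 is the expanded form of ((-3 + 8) + 2)^w — fold it back up.


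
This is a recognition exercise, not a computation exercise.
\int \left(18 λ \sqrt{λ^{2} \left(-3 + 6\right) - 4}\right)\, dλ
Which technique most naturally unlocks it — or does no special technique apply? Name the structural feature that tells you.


Diagnosis: u-substitution — differentiating the inner expression (λ^{2} \left(-3 + 6\right) - 4) produces the factor 18 λ up to a constant multiple, so substituting u = (λ^{2} \left(-3 + 6\right) - 4) reduces everything to a one-variable integral in u.


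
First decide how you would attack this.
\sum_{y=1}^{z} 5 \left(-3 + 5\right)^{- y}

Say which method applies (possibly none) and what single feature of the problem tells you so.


Best approach: the geometric series formula — consecutive terms stand in a fixed index-free ratio — the geometric sum formula closes it.


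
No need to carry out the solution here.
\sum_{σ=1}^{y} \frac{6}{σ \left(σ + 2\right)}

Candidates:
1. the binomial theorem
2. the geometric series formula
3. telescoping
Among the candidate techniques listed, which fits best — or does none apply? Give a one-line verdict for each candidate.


Best approach: telescoping — \frac{6}{σ \left(σ + 2\right)} decomposes into shift-paired simple fractions; the series telescopes to finitely many boundary pieces.
- the binomial theorem — the terms do not reassemble into a binomial power.
- the geometric series formula — the term-to-term ratio changes with the index, so the geometric formula cannot close it.
- telescoping: applicable, and directly so.


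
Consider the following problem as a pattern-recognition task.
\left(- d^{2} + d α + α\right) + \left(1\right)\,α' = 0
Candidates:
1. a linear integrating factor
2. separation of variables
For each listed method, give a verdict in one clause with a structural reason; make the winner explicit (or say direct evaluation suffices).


Technique: a linear integrating factor — the unknown enters only to the first power against a nonzero forcing term — the integrating-factor template applies directly.
- a linear integrating factor — yes — fits the structure here.
- separation of variables: no division isolates the independent variable from the unknown.


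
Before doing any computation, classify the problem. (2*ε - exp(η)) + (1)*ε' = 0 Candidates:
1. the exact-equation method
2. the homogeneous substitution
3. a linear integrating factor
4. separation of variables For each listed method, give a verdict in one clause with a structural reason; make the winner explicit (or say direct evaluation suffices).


Method: a linear integrating factor — linear in the unknown with genuine forcing: multiply through by the exponential of the integrated coefficient and the left side closes into one derivative.
- the exact-equation method — exactness fails on the nose — the mixed partials do not match.
- the homogeneous substitution — rescaling both variables together changes the slope, so no ratio substitution collapses it.
- a linear integrating factor — yes, a natural case for it.
- separation of variables — the two dependences are entangled, not a clean product of one-variable pieces.


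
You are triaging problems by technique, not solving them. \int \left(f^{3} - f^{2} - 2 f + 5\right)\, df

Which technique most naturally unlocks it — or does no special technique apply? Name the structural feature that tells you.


Diagnosis: no special technique — scan for structure and find none: constant multiples of powers of f, integrate directly.


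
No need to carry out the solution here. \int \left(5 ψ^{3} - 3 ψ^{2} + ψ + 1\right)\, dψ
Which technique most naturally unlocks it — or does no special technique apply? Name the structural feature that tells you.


Verdict: no special technique — every term is a constant multiple of a power of ψ; term-wise power-rule integration needs no preliminary transformation.


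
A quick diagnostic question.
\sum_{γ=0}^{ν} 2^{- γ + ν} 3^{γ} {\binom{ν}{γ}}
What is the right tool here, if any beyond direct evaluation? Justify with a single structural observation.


Best approach: the binomial theorem — terms weighting {\binom{ν}{γ}} against matched powers of 3 and 2 reassemble into (3 + 2)^ν by the binomial theorem.


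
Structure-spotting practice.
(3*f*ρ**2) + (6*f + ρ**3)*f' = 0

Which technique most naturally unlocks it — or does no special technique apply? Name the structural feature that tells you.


Verdict: the exact-equation method — d/df of 3*f*ρ**2 equals d/dρ of 6*f + ρ**3: the form is a total differential of one potential — integrate it exactly.


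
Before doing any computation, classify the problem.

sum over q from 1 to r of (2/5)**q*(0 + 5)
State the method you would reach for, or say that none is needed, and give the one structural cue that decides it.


Technique: the geometric series formula — the ratio of consecutive terms is the constant 2/5, independent of the index — a geometric sum.


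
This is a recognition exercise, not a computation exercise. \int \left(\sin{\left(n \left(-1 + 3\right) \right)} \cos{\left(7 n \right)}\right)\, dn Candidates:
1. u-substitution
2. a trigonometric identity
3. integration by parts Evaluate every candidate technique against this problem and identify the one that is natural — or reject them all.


Technique: a trigonometric identity — split \sin{\left(n \left(-1 + 3\right) \right)} \cos{\left(7 n \right)} with the angle-addition identities: the resulting sum integrates term by term.
- u-substitution — no subexpression of the integrand serves as a whole-integral substitution inner — individual terms may offer their own, but none carries its derivative as a factor of the full integrand; a working change of variable would have to be constructed from outside the expression.
- a trigonometric identity — yes, a natural case for it.
- integration by parts: not the fit here: there is no polynomial factor to ladder down — parts can still close the trigonometric product by recursion, though the identity rewrite is the direct route.


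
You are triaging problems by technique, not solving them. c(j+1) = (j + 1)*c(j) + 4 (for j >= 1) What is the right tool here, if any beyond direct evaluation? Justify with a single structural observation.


Diagnosis: a summation factor — one-term recursion with variable weight j + 1 is solved by product normalization, not by root-finding.


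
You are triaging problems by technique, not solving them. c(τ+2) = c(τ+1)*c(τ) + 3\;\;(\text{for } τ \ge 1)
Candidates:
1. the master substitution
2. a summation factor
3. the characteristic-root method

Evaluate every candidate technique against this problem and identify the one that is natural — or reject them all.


Best approach: no special technique — the map from one term to the next is curved, not linear, so linear closed-form machinery does not attach.
- the master substitution: no fixed divisor shrinks the index between calls.
- a summation factor: no summation factor applies — the rule is not linear in the sequence values.
- the characteristic-root method — the recursion is nonlinear in the sequence values, so no linear-modes ansatz applies.


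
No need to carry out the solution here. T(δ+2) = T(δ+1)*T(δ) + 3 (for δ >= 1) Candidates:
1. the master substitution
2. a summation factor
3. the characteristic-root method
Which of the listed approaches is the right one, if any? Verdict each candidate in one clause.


Best approach: no special technique — the sequence value feeds back through itself nonlinearly — linear superposition fails, and every superposition-based closed form fails with it.
- the master substitution: no fixed divisor shrinks the index between calls.
- a summation factor: the recursion is nonlinear — outside the first-order linear family a summation factor addresses.
- the characteristic-root method: nonlinearity rules out exponential-mode superposition from the start.


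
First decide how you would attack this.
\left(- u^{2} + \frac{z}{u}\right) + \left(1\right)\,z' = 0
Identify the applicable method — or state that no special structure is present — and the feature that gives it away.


Technique: a linear integrating factor — linear in the unknown with genuine forcing: multiply through by the exponential of the integrated coefficient and the left side closes into one derivative.


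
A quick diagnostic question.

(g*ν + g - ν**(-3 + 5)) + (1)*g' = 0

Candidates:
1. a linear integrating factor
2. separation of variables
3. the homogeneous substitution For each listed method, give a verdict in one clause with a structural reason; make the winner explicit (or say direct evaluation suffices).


Verdict: a linear integrating factor — the unknown enters only to the first power against a nonzero forcing term — the integrating-factor template applies directly.
- a linear integrating factor — yes, a natural case for it.
- separation of variables — no algebra isolates the independent variable on one side and the unknown on the other.
- the homogeneous substitution: the ratio substitution does not collapse this equation.


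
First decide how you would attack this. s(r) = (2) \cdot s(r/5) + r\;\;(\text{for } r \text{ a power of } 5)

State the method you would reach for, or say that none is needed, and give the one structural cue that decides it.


Diagnosis: the master substitution — the argument shrinks by the factor 5, so measure the index on a logarithmic scale and the recursion becomes a shift.


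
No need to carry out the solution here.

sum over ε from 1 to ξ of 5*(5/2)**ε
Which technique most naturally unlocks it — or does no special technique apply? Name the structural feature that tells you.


Diagnosis: the geometric series formula — consecutive terms stand in a fixed index-free ratio — the geometric sum formula closes it.


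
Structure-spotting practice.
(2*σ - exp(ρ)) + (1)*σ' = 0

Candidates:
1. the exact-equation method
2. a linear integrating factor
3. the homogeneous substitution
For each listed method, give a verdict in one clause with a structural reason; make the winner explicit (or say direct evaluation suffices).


Diagnosis: a linear integrating factor — first power of σ, nonzero forcing: the integrating-factor recipe applies verbatim with p = 2.
- the exact-equation method — the mixed partial derivatives differ, so the left side is not a total differential.
- a linear integrating factor: applies; the problem has the shape this method handles.
- the homogeneous substitution: the slope changes under joint rescaling, failing the degree-zero test.


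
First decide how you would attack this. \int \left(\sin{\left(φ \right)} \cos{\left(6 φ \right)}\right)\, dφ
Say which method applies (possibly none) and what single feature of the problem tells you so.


Technique: a trigonometric identity — mixed-frequency products such as \sin{\left(φ \right)} \cos{\left(6 φ \right)} are designed for the product-to-sum formula.


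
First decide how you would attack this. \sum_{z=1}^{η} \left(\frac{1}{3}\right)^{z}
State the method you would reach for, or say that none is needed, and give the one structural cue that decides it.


Diagnosis: the geometric series formula — each summand is the previous one scaled by \frac{1}{3}; that constant multiplier is itself the geometric structure.


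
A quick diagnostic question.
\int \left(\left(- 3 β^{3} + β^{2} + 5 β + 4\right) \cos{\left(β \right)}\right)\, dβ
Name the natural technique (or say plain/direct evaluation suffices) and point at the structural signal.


Diagnosis: integration by parts — a polynomial - 3 β^{3} + β^{2} + 5 β + 4 against the kernel \cos{\left(β \right)} is the signature bounded-ladder case for integration by parts.


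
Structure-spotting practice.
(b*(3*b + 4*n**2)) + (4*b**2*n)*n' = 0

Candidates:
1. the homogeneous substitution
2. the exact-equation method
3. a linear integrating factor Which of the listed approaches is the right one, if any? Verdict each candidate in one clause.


Best approach: the exact-equation method — equality of cross partials is the green light — assemble the potential function term by term.
- the homogeneous substitution — the ratio substitution does not collapse this equation.
- the exact-equation method: yes — fits the structure here.
- a linear integrating factor — a nonlinear term in the unknown puts this outside the integrating-factor template.


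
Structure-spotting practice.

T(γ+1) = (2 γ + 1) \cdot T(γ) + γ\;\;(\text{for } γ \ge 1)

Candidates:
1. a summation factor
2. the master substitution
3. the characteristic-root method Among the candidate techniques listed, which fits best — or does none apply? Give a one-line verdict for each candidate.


Diagnosis: a summation factor — rescale the sequence by the product of the weights 2 γ + 1 so far — the recurrence collapses to a plain running sum.
- a summation factor: a fit — the right tool for this form.
- the master substitution: there is no divide-the-index recursive argument.
- the characteristic-root method: an index-dependent weight blocks the pure exponential ansatz.


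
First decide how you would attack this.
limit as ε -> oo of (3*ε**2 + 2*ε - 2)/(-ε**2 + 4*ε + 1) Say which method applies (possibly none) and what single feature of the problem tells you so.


Best approach: dominant-term comparison — at large ε only the top-degree terms survive; compare the leading terms and the limit falls out. l'Hôpital's at-infinity variant applies to the expression viewed as a single quotient; the leading-term comparison is the direct route.


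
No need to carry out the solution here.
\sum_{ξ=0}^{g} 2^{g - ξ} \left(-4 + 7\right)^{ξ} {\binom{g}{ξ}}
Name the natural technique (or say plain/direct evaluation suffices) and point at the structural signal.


Diagnosis: the binomial theorem — the summand is term ξ of a binomial expansion in (-4 + 7) and 2; the whole sum is a single power.


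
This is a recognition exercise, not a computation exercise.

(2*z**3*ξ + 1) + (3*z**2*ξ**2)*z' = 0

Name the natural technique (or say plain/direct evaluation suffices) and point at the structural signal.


Diagnosis: the exact-equation method — 2*z**3*ξ + 1 and 3*z**2*ξ**2 pass the exactness check on the nose, so no integrating factor in ξ or z is needed at all.


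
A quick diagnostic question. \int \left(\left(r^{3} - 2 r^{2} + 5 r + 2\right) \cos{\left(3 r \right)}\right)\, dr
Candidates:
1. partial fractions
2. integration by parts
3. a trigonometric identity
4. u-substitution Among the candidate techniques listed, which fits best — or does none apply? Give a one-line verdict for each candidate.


Technique: integration by parts — a polynomial r^{3} - 2 r^{2} + 5 r + 2 against the kernel \cos{\left(3 r \right)} is the signature bounded-ladder case for integration by parts.
- partial fractions — there is no rational-function structure to decompose.
- integration by parts — applies; the problem has the shape this method handles.
- a trigonometric identity — there is no trigonometric structure whose rewriting would simplify the integrand.
- u-substitution: no subexpression of the integrand serves as a whole-integral substitution inner — individual terms may offer their own, but none carries its derivative as a factor of the full integrand; a working change of variable would have to be constructed from outside the expression.


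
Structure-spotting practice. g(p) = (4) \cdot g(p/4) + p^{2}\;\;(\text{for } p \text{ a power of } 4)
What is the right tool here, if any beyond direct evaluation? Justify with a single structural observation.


Verdict: the master substitution — the argument shrinks by the factor 4, so measure the index on a logarithmic scale and the recursion becomes a shift.


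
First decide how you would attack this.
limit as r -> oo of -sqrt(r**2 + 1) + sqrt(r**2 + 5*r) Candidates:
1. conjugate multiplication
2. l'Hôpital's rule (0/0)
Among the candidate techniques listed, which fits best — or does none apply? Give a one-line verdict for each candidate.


Verdict: conjugate multiplication — neither sqrt(r**2 + 5*r) nor sqrt(r**2 + 1) converges alone, so rewrite their difference as a conjugate-rationalized quotient first.
- conjugate multiplication: a fit — the right tool for this form.
- l'Hôpital's rule (0/0): substitution produces ∞ − ∞ rather than a vanishing quotient; the rule needs a 0/0 ratio to act on.


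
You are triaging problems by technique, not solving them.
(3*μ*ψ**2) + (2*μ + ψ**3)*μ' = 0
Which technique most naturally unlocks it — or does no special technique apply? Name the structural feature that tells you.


Method: the exact-equation method — this form is already the differential of something: the matching mixed partials of 3*μ*ψ**2 and 2*μ + ψ**3 prove it.


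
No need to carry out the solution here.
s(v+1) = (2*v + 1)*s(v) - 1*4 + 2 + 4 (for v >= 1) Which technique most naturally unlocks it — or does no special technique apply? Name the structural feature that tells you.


Verdict: a summation factor — first-order, linear, moving coefficient 2*v + 1: the discrete analogue of an integrating factor handles it.


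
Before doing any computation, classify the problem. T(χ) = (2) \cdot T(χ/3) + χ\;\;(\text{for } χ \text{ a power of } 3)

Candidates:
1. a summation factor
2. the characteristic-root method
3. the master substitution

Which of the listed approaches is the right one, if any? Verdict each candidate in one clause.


Diagnosis: the master substitution — the argument contracts 3-fold per step: reindex χ exponentially and solve the linear recurrence in the new index.
- a summation factor: the recursion divides its index rather than shifting it — there is no previous-term chain for a summation factor to telescope.
- the characteristic-root method — a divided-index call is not the fixed-shift linear shape that characteristic roots solve.
- the master substitution — applies; the problem has the shape this method handles.
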